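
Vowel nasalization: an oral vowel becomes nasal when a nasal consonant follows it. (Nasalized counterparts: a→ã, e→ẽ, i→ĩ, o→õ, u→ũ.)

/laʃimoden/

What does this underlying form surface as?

[laʃĩmodẽn]

/i/ before nasal /m/ → [ĩ]
/e/ before nasal /n/ → [ẽ]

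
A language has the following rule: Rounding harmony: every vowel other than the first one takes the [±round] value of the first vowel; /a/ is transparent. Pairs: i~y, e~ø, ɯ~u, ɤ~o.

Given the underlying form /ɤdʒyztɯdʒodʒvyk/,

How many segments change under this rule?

/y/ harmonizes with /ɤ/ ([-round]) → [i]
/o/ harmonizes with /ɤ/ ([-round]) → [ɤ]
/y/ harmonizes with /ɤ/ ([-round]) → [i]
3 segments change.

3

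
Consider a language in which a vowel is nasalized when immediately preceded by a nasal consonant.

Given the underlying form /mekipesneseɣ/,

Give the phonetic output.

/e/ after nasal /m/ → [ẽ]
/e/ after nasal /n/ → [ẽ]

[mẽkipesnẽseɣ]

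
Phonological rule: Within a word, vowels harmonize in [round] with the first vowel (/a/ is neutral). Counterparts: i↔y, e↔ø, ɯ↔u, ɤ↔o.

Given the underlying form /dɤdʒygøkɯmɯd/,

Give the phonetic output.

/y/ harmonizes with /ɤ/ ([-round]) → [i]
/ø/ harmonizes with /ɤ/ ([-round]) → [e]

[dɤdʒigekɯmɯd]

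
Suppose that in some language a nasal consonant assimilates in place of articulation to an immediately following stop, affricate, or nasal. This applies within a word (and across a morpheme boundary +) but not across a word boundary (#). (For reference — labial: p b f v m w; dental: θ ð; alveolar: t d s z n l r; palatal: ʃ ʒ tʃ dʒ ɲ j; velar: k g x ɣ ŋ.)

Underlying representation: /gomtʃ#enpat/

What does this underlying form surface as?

/m/ before /tʃ/ (palatal) → [ɲ]
/n/ before /p/ (labial) → [m]

[goɲtʃ#empat]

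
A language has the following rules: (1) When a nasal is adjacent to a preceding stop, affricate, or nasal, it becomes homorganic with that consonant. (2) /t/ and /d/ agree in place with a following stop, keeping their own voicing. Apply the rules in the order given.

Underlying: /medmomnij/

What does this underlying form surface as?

Rule 1: /m/ after /d/ (alveolar) → [n]
Rule 1: /n/ after /m/ (labial) → [m]
After rule 1: mednommij
Rule 2: no segment meets the rule's conditions; no change.

[mednommij]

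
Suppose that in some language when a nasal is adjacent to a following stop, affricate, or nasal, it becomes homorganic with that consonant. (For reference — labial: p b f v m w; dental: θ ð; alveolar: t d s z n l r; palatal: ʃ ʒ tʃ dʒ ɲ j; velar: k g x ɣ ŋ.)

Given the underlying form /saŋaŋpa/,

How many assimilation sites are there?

1

/ŋ/ before /p/ (labial) → [m]
1 segment changes.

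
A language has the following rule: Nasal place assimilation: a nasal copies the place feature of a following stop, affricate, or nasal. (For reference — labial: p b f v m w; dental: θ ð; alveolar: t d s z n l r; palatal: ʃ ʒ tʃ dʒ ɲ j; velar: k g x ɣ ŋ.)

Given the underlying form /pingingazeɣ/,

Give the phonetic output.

[piŋgiŋgazeɣ]

/n/ before /g/ (velar) → [ŋ]
/n/ before /g/ (velar) → [ŋ]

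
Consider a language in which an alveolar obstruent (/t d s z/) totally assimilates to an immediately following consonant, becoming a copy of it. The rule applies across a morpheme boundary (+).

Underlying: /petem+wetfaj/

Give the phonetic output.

[petem+weffaj]

/t/ before /f/ → [f] (total assimilation)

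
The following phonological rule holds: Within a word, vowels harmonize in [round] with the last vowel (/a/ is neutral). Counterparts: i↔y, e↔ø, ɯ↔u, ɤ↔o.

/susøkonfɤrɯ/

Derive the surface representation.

/u/ harmonizes with /ɯ/ ([-round]) → [ɯ]
/ø/ harmonizes with /ɯ/ ([-round]) → [e]
/o/ harmonizes with /ɯ/ ([-round]) → [ɤ]

[sɯsekɤnfɤrɯ]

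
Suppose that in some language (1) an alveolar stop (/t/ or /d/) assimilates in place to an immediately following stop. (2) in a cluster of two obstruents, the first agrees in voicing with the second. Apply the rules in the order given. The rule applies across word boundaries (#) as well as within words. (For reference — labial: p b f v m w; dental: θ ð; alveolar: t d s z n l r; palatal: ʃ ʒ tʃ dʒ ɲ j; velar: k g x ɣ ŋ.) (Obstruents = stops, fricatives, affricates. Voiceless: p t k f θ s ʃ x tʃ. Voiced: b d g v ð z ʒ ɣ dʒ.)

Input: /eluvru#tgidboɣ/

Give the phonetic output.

Rule 1: /t/ before /g/ (velar) → [k]
Rule 1: /d/ before /b/ (labial) → [b]
After rule 1: eluvru#kgibboɣ
Rule 2: /k/ before /g/ (voiced) → [g]

[eluvru#ggibboɣ]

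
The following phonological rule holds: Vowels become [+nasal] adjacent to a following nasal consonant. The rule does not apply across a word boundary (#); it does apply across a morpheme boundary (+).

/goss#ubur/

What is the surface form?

no segment meets the rule's conditions; no change.

[goss#ubur]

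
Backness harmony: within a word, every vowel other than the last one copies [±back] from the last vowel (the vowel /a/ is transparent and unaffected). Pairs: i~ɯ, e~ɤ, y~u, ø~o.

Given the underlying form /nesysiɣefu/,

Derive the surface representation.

[nɤsusɯɣɤfu]

/e/ harmonizes with /u/ ([+back]) → [ɤ]
/y/ harmonizes with /u/ ([+back]) → [u]
/i/ harmonizes with /u/ ([+back]) → [ɯ]
/e/ harmonizes with /u/ ([+back]) → [ɤ]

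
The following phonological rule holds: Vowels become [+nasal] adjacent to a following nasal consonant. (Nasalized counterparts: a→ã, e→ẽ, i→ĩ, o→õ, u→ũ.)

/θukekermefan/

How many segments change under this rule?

/a/ before nasal /n/ → [ã]
1 segment changes.

1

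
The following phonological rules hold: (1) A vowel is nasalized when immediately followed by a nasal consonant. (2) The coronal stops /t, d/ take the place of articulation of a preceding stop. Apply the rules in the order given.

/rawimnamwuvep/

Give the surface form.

Rule 1: /i/ before nasal /m/ → [ĩ]
Rule 1: /a/ before nasal /m/ → [ã]
After rule 1: rawĩmnãmwuvep
Rule 2: no segment meets the rule's conditions; no change.

[rawĩmnãmwuvep]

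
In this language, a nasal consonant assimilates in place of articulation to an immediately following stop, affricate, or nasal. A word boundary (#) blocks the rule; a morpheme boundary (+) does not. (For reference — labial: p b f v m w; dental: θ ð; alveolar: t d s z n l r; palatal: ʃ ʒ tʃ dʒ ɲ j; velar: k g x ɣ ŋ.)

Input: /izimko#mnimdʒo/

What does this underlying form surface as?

[iziŋko#nniɲdʒo]

/m/ before /k/ (velar) → [ŋ]
/m/ before /n/ (alveolar) → [n]
/m/ before /dʒ/ (palatal) → [ɲ]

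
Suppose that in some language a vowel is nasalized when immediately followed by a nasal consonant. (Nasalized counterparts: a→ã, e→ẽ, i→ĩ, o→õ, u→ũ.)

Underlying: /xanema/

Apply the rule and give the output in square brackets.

/a/ before nasal /n/ → [ã]
/e/ before nasal /m/ → [ẽ]

[xãnẽma]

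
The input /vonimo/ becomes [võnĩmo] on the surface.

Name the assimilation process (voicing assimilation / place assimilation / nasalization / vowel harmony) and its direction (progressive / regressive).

/o/→[õ] /i/→[ĩ].
Each target copies a feature from the following segment, so the direction is regressive.

nasalization, regressive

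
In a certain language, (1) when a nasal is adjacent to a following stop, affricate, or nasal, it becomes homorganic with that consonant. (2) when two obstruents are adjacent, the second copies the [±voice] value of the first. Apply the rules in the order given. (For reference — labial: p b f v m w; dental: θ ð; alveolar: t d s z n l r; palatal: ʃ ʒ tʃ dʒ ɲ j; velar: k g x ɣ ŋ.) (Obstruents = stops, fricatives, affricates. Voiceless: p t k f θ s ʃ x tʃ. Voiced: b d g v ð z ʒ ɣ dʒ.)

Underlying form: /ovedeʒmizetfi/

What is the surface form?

[ovedeʒmizetfi]

Rule 1: no segment meets the rule's conditions; no change.
After rule 1: ovedeʒmizetfi
Rule 2: no segment meets the rule's conditions; no change.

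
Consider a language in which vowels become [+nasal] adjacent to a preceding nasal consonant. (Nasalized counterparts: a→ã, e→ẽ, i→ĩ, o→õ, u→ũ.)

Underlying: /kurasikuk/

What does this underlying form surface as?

no segment meets the rule's conditions; no change.

[kurasikuk]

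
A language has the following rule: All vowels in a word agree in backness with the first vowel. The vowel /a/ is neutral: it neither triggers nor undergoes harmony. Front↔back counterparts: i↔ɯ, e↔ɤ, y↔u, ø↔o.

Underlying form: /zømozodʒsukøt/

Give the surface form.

[zømøzødʒsykøt]

/o/ harmonizes with /ø/ ([-back]) → [ø]
/o/ harmonizes with /ø/ ([-back]) → [ø]
/u/ harmonizes with /ø/ ([-back]) → [y]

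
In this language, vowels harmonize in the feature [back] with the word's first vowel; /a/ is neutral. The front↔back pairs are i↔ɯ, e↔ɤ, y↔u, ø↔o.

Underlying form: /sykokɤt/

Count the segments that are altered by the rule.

/o/ harmonizes with /y/ ([-back]) → [ø]
/ɤ/ harmonizes with /y/ ([-back]) → [e]
2 segments change.

2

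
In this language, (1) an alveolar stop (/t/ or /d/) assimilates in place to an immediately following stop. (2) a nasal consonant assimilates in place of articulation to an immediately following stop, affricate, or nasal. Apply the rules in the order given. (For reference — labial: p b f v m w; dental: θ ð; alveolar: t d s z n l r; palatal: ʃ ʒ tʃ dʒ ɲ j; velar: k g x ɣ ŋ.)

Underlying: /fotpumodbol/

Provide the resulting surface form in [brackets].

[foppumobbol]

Rule 1: /t/ before /p/ (labial) → [p]
Rule 1: /d/ before /b/ (labial) → [b]
After rule 1: foppumobbol
Rule 2: no segment meets the rule's conditions; no change.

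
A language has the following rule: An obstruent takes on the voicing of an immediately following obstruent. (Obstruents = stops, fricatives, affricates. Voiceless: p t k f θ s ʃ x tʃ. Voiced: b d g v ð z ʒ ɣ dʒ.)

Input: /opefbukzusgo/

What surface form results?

/f/ before /b/ (voiced) → [v]
/k/ before /z/ (voiced) → [g]
/s/ before /g/ (voiced) → [z]

[opevbugzuzgo]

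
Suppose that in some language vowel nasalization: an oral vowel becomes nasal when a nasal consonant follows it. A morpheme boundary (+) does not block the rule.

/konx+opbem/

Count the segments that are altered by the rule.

2

/o/ before nasal /n/ → [õ]
/e/ before nasal /m/ → [ẽ]
2 segments change.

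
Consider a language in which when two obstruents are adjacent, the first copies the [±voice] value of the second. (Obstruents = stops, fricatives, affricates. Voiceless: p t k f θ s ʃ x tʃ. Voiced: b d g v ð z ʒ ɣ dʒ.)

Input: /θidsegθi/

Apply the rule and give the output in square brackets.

/d/ before /s/ (voiceless) → [t]
/g/ before /θ/ (voiceless) → [k]

[θitsekθi]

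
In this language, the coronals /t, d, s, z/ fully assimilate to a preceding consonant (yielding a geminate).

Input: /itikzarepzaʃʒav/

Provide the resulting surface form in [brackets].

/z/ after /k/ → [k] (total assimilation)
/z/ after /p/ → [p] (total assimilation)

[itikkareppaʃʒav]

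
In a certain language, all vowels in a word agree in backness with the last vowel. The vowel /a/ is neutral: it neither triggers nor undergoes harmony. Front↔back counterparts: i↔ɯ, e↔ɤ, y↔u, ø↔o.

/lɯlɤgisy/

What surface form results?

[lilegisy]

/ɯ/ harmonizes with /y/ ([-back]) → [i]
/ɤ/ harmonizes with /y/ ([-back]) → [e]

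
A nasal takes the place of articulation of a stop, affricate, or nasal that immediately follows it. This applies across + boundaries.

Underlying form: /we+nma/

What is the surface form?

/n/ before /m/ (labial) → [m]

[we+mma]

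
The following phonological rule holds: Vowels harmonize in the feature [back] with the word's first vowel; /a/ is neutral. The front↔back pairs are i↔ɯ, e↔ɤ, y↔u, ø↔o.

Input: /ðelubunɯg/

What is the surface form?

/u/ harmonizes with /e/ ([-back]) → [y]
/u/ harmonizes with /e/ ([-back]) → [y]
/ɯ/ harmonizes with /e/ ([-back]) → [i]

[ðelybynig]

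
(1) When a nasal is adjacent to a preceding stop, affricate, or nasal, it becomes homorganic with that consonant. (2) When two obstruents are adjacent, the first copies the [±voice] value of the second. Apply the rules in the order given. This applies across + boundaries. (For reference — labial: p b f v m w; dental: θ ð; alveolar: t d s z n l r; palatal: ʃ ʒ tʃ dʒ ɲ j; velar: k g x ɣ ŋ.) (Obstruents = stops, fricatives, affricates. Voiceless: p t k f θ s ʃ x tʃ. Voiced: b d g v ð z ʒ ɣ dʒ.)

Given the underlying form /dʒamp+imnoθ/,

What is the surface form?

Rule 1: /n/ after /m/ (labial) → [m]
After rule 1: dʒamp+immoθ
Rule 2: no segment meets the rule's conditions; no change.

[dʒamp+immoθ]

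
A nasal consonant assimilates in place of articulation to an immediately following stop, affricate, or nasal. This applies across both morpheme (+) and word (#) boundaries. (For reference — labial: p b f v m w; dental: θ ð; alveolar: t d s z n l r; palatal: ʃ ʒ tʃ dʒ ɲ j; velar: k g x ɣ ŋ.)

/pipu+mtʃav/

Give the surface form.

/m/ before /tʃ/ (palatal) → [ɲ]

[pipu+ɲtʃav]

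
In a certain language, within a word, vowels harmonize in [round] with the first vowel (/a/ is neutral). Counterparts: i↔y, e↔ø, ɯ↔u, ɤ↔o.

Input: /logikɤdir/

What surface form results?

[logykodyr]

/i/ harmonizes with /o/ ([+round]) → [y]
/ɤ/ harmonizes with /o/ ([+round]) → [o]
/i/ harmonizes with /o/ ([+round]) → [y]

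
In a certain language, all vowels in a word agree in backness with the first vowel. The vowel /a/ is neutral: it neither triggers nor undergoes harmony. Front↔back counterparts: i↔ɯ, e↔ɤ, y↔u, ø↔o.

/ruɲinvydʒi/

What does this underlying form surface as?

/i/ harmonizes with /u/ ([+back]) → [ɯ]
/y/ harmonizes with /u/ ([+back]) → [u]
/i/ harmonizes with /u/ ([+back]) → [ɯ]

[ruɲɯnvudʒɯ]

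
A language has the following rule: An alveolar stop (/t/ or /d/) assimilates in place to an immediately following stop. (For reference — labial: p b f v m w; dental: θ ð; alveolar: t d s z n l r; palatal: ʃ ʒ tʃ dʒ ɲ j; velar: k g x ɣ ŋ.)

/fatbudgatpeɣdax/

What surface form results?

/t/ before /b/ (labial) → [p]
/d/ before /g/ (velar) → [g]
/t/ before /p/ (labial) → [p]

[fapbuggappeɣdax]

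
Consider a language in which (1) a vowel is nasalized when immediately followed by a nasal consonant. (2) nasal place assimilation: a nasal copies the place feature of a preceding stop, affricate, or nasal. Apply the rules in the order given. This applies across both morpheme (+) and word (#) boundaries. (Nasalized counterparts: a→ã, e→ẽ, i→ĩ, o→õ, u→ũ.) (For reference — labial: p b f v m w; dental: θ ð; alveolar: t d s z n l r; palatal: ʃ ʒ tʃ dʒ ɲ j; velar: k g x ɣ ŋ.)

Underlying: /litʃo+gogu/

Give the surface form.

Rule 1: no segment meets the rule's conditions; no change.
After rule 1: litʃo+gogu
Rule 2: no segment meets the rule's conditions; no change.

[litʃo+gogu]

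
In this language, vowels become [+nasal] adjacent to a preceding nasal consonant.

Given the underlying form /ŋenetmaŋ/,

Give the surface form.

/e/ after nasal /ŋ/ → [ẽ]
/e/ after nasal /n/ → [ẽ]
/a/ after nasal /m/ → [ã]

[ŋẽnẽtmãŋ]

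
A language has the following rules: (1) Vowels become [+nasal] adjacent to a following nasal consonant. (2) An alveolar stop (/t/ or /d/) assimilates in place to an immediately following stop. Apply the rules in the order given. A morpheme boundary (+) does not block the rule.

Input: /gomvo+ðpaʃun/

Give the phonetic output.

Rule 1: /o/ before nasal /m/ → [õ]
Rule 1: /u/ before nasal /n/ → [ũ]
After rule 1: gõmvo+ðpaʃũn
Rule 2: no segment meets the rule's conditions; no change.

[gõmvo+ðpaʃũn]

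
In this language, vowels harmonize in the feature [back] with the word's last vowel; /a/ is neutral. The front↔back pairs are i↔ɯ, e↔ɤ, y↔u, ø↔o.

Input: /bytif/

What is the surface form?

no segment meets the rule's conditions; no change.

[bytif]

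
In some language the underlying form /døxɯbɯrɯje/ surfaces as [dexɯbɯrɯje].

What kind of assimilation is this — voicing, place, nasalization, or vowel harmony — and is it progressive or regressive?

vowel harmony, regressive

/ø/→[e].
Vowels agree with the last vowel, so the harmony is regressive.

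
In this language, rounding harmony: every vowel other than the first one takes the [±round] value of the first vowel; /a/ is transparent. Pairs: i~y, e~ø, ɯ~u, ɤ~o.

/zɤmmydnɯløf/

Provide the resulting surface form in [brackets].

/y/ harmonizes with /ɤ/ ([-round]) → [i]
/ø/ harmonizes with /ɤ/ ([-round]) → [e]

[zɤmmidnɯlef]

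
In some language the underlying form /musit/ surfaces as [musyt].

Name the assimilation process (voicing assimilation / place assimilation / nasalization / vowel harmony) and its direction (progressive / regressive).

vowel harmony, progressive

/i/→[y].
Vowels agree with the first vowel, so the harmony is progressive.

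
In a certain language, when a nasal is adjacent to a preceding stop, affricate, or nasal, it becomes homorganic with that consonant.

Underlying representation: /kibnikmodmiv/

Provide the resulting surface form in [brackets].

[kibmikŋodniv]

/n/ after /b/ (labial) → [m]
/m/ after /k/ (velar) → [ŋ]
/m/ after /d/ (alveolar) → [n]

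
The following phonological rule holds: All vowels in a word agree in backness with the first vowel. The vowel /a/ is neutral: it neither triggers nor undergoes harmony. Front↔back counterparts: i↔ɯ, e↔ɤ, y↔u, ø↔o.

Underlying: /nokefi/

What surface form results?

/e/ harmonizes with /o/ ([+back]) → [ɤ]
/i/ harmonizes with /o/ ([+back]) → [ɯ]

[nokɤfɯ]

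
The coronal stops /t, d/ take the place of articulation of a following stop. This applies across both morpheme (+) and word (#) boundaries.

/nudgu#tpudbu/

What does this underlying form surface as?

[nuggu#ppubbu]

/d/ before /g/ (velar) → [g]
/t/ before /p/ (labial) → [p]
/d/ before /b/ (labial) → [b]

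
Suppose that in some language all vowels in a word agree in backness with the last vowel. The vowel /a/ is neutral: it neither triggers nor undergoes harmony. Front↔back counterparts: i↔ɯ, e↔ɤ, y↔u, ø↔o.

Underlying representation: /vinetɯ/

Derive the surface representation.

[vɯnɤtɯ]

/i/ harmonizes with /ɯ/ ([+back]) → [ɯ]
/e/ harmonizes with /ɯ/ ([+back]) → [ɤ]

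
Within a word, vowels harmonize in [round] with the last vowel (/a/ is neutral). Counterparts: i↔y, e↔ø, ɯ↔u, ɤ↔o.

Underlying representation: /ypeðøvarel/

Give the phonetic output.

[ipeðevarel]

/y/ harmonizes with /e/ ([-round]) → [i]
/ø/ harmonizes with /e/ ([-round]) → [e]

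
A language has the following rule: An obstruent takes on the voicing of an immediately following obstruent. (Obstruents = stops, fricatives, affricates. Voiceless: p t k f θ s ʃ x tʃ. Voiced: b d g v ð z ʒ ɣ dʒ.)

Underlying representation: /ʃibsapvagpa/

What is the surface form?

[ʃipsabvakpa]

/b/ before /s/ (voiceless) → [p]
/p/ before /v/ (voiced) → [b]
/g/ before /p/ (voiceless) → [k]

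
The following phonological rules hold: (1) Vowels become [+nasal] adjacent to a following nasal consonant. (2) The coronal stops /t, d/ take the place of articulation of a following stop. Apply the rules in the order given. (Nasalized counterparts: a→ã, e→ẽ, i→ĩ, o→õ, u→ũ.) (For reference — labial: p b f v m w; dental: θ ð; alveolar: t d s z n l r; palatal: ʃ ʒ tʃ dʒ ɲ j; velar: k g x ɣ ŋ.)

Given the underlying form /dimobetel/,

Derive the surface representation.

Rule 1: /i/ before nasal /m/ → [ĩ]
After rule 1: dĩmobetel
Rule 2: no segment meets the rule's conditions; no change.

[dĩmobetel]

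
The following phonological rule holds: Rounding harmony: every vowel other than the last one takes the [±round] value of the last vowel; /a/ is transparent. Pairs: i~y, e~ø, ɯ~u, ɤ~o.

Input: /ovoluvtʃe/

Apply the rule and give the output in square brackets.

/o/ harmonizes with /e/ ([-round]) → [ɤ]
/o/ harmonizes with /e/ ([-round]) → [ɤ]
/u/ harmonizes with /e/ ([-round]) → [ɯ]

[ɤvɤlɯvtʃe]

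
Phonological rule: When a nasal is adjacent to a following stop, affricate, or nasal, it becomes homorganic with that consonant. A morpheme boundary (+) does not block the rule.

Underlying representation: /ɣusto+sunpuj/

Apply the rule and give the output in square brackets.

[ɣusto+sumpuj]

/n/ before /p/ (labial) → [m]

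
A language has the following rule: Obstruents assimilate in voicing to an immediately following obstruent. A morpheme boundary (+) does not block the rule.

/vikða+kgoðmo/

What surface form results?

[vigða+ggoðmo]

/k/ before /ð/ (voiced) → [g]
/k/ before /g/ (voiced) → [g]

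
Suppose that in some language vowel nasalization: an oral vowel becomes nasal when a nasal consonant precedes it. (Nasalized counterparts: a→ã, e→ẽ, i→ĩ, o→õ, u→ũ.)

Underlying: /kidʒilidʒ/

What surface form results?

no segment meets the rule's conditions; no change.

[kidʒilidʒ]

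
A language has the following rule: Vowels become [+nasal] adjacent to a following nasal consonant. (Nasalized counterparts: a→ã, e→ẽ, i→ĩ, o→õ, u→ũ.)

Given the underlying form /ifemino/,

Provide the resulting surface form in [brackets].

[ifẽmĩno]

/e/ before nasal /m/ → [ẽ]
/i/ before nasal /n/ → [ĩ]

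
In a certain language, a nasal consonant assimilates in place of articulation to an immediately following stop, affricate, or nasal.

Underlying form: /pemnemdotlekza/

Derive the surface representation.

[pennendotlekza]

/m/ before /n/ (alveolar) → [n]
/m/ before /d/ (alveolar) → [n]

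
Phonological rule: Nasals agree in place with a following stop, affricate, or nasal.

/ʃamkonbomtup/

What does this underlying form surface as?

[ʃaŋkombontup]

/m/ before /k/ (velar) → [ŋ]
/n/ before /b/ (labial) → [m]
/m/ before /t/ (alveolar) → [n]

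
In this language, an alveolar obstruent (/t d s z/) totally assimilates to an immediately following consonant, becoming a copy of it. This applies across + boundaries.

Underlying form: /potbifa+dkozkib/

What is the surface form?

[pobbifa+kkokkib]

/t/ before /b/ → [b] (total assimilation)
/d/ before /k/ → [k] (total assimilation)
/z/ before /k/ → [k] (total assimilation)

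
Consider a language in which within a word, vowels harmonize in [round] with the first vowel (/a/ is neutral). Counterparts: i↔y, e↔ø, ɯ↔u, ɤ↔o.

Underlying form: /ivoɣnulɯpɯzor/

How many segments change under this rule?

3

/o/ harmonizes with /i/ ([-round]) → [ɤ]
/u/ harmonizes with /i/ ([-round]) → [ɯ]
/o/ harmonizes with /i/ ([-round]) → [ɤ]
3 segments change.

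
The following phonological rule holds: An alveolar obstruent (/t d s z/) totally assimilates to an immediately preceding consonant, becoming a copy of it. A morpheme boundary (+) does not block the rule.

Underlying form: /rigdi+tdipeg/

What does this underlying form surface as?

/d/ after /g/ → [g] (total assimilation)
/d/ after /t/ → [t] (total assimilation)

[riggi+ttipeg]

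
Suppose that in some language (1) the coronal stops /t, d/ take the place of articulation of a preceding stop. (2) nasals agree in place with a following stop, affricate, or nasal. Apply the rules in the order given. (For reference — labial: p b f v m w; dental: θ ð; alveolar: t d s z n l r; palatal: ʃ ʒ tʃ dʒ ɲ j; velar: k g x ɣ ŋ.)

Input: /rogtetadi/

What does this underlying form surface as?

[rogketadi]

Rule 1: /t/ after /g/ (velar) → [k]
After rule 1: rogketadi
Rule 2: no segment meets the rule's conditions; no change.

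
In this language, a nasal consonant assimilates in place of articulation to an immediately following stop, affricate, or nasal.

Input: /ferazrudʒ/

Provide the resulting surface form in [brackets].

[ferazrudʒ]

no segment meets the rule's conditions; no change.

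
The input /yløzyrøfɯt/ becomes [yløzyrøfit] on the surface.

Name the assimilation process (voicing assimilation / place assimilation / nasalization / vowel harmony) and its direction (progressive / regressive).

vowel harmony, progressive

/ɯ/→[i].
Vowels agree with the first vowel, so the harmony is progressive.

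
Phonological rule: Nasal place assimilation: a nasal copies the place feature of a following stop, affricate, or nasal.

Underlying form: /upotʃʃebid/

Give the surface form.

no segment meets the rule's conditions; no change.

[upotʃʃebid]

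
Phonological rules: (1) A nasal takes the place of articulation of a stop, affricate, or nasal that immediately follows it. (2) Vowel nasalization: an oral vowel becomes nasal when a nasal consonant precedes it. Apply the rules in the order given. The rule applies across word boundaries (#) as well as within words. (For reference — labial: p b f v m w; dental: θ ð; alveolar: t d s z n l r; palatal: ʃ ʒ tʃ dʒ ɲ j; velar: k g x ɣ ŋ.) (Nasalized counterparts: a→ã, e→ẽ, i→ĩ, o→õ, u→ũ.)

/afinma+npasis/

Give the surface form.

[afimmã+mpasis]

Rule 1: /n/ before /m/ (labial) → [m]
Rule 1: /n/ before /p/ (labial) → [m]
After rule 1: afimma+mpasis
Rule 2: /a/ after nasal /m/ → [ã]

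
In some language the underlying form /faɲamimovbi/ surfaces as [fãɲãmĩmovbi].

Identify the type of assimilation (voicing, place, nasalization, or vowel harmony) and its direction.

nasalization, regressive

/a/→[ã] /a/→[ã] /i/→[ĩ].
Each target copies a feature from the following segment, so the direction is regressive.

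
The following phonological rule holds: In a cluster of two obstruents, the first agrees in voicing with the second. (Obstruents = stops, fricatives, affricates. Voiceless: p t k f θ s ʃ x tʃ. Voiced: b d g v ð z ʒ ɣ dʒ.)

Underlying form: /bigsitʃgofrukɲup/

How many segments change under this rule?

/g/ before /s/ (voiceless) → [k]
/tʃ/ before /g/ (voiced) → [dʒ]
2 segments change.

2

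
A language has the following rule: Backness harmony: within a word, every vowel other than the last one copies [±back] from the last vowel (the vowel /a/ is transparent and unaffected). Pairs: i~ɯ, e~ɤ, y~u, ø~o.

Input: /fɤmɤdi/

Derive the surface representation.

[femedi]

/ɤ/ harmonizes with /i/ ([-back]) → [e]
/ɤ/ harmonizes with /i/ ([-back]) → [e]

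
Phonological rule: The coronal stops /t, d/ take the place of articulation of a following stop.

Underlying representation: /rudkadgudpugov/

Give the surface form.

/d/ before /k/ (velar) → [g]
/d/ before /g/ (velar) → [g]
/d/ before /p/ (labial) → [b]

[rugkaggubpugov]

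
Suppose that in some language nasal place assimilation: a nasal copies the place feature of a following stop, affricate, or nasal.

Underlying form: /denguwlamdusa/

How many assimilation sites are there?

2

/n/ before /g/ (velar) → [ŋ]
/m/ before /d/ (alveolar) → [n]
2 segments change.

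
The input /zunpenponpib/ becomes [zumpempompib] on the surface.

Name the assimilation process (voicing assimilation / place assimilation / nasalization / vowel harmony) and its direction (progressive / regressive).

/n/→[m] /n/→[m] /n/→[m].
Each target copies a feature from the following segment, so the direction is regressive.

place assimilation, regressive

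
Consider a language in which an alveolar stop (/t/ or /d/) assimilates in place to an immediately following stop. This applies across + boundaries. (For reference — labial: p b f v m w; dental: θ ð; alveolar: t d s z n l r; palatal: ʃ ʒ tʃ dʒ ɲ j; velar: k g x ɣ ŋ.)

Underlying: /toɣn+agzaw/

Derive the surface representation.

no segment meets the rule's conditions; no change.

[toɣn+agzaw]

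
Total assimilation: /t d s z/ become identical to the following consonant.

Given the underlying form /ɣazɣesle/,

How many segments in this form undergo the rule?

2

/z/ before /ɣ/ → [ɣ] (total assimilation)
/s/ before /l/ → [l] (total assimilation)
2 segments change.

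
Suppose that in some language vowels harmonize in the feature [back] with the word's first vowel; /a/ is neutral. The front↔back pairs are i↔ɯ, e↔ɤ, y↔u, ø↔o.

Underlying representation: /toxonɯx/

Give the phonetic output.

no segment meets the rule's conditions; no change.

[toxonɯx]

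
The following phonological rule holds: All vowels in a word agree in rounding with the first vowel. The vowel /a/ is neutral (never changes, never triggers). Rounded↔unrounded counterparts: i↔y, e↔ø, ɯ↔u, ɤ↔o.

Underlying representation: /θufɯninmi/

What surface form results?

[θufunynmy]

/ɯ/ harmonizes with /u/ ([+round]) → [u]
/i/ harmonizes with /u/ ([+round]) → [y]
/i/ harmonizes with /u/ ([+round]) → [y]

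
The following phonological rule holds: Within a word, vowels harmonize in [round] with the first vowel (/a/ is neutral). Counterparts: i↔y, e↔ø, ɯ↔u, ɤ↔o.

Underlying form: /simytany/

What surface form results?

/y/ harmonizes with /i/ ([-round]) → [i]
/y/ harmonizes with /i/ ([-round]) → [i]

[simitani]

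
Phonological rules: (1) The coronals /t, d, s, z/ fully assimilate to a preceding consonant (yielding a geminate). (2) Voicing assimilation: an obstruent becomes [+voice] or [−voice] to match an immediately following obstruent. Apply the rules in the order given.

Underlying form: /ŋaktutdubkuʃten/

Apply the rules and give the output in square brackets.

Rule 1: /t/ after /k/ → [k] (total assimilation)
Rule 1: /d/ after /t/ → [t] (total assimilation)
Rule 1: /t/ after /ʃ/ → [ʃ] (total assimilation)
After rule 1: ŋakkuttubkuʃʃen
Rule 2: /b/ before /k/ (voiceless) → [p]

[ŋakkuttupkuʃʃen]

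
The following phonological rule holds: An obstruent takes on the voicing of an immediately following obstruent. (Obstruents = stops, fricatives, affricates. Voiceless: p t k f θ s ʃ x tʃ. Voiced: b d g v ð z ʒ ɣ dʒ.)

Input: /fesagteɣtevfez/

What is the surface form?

[fesaktexteffez]

/g/ before /t/ (voiceless) → [k]
/ɣ/ before /t/ (voiceless) → [x]
/v/ before /f/ (voiceless) → [f]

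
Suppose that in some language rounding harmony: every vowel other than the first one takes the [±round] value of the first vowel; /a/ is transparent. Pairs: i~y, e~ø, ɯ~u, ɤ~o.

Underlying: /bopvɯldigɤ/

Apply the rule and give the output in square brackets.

/ɯ/ harmonizes with /o/ ([+round]) → [u]
/i/ harmonizes with /o/ ([+round]) → [y]
/ɤ/ harmonizes with /o/ ([+round]) → [o]

[bopvuldygo]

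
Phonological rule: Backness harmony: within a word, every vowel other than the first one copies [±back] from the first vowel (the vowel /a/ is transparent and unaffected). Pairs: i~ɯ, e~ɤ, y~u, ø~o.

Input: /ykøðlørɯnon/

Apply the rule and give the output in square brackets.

/ɯ/ harmonizes with /y/ ([-back]) → [i]
/o/ harmonizes with /y/ ([-back]) → [ø]

[ykøðlørinøn]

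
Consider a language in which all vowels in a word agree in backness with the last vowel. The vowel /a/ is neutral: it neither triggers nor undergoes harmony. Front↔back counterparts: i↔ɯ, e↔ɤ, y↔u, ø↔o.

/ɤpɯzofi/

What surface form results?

/ɤ/ harmonizes with /i/ ([-back]) → [e]
/ɯ/ harmonizes with /i/ ([-back]) → [i]
/o/ harmonizes with /i/ ([-back]) → [ø]

[epizøfi]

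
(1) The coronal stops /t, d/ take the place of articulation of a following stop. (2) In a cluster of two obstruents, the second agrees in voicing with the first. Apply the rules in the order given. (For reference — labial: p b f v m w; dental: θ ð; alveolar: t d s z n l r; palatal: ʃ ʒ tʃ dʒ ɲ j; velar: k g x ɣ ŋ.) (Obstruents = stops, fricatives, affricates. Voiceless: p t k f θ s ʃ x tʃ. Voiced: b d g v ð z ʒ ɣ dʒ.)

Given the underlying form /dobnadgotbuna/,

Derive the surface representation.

[dobnaggoppuna]

Rule 1: /d/ before /g/ (velar) → [g]
Rule 1: /t/ before /b/ (labial) → [p]
After rule 1: dobnaggopbuna
Rule 2: /b/ after /p/ (voiceless) → [p]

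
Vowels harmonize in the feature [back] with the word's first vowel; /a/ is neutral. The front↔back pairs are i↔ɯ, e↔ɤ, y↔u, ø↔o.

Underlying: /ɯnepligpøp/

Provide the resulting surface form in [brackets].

[ɯnɤplɯgpop]

/e/ harmonizes with /ɯ/ ([+back]) → [ɤ]
/i/ harmonizes with /ɯ/ ([+back]) → [ɯ]
/ø/ harmonizes with /ɯ/ ([+back]) → [o]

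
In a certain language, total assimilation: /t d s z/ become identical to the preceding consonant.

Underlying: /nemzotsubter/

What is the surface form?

[nemmottubber]

/z/ after /m/ → [m] (total assimilation)
/s/ after /t/ → [t] (total assimilation)
/t/ after /b/ → [b] (total assimilation)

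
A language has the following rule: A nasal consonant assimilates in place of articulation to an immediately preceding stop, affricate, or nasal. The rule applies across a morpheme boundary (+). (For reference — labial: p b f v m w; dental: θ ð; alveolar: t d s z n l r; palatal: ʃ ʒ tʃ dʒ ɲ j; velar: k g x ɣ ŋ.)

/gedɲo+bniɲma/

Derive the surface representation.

[gedno+bmiɲɲa]

/ɲ/ after /d/ (alveolar) → [n]
/n/ after /b/ (labial) → [m]
/m/ after /ɲ/ (palatal) → [ɲ]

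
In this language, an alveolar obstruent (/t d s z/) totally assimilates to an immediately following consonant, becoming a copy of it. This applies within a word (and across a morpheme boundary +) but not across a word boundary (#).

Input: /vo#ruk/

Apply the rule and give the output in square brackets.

[vo#ruk]

no segment meets the rule's conditions; no change.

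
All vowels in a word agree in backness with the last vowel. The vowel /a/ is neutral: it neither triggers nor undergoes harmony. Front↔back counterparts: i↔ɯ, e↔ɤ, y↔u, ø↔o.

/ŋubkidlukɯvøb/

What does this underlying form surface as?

/u/ harmonizes with /ø/ ([-back]) → [y]
/u/ harmonizes with /ø/ ([-back]) → [y]
/ɯ/ harmonizes with /ø/ ([-back]) → [i]

[ŋybkidlykivøb]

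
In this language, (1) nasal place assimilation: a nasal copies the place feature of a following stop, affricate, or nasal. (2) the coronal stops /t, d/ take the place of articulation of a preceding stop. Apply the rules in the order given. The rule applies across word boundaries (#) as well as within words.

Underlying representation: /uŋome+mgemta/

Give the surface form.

Rule 1: /m/ before /g/ (velar) → [ŋ]
Rule 1: /m/ before /t/ (alveolar) → [n]
After rule 1: uŋome+ŋgenta
Rule 2: no segment meets the rule's conditions; no change.

[uŋome+ŋgenta]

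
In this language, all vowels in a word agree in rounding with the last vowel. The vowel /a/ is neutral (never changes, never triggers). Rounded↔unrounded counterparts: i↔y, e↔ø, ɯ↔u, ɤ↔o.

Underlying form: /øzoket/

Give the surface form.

[ezɤket]

/ø/ harmonizes with /e/ ([-round]) → [e]
/o/ harmonizes with /e/ ([-round]) → [ɤ]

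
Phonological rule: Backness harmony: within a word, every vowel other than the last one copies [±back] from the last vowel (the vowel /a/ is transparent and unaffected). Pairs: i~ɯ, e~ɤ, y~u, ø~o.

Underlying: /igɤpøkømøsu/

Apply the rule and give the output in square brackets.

/i/ harmonizes with /u/ ([+back]) → [ɯ]
/ø/ harmonizes with /u/ ([+back]) → [o]
/ø/ harmonizes with /u/ ([+back]) → [o]
/ø/ harmonizes with /u/ ([+back]) → [o]

[ɯgɤpokomosu]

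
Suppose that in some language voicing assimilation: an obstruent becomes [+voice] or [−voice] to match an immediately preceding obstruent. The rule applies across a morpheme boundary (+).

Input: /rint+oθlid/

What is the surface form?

no segment meets the rule's conditions; no change.

[rint+oθlid]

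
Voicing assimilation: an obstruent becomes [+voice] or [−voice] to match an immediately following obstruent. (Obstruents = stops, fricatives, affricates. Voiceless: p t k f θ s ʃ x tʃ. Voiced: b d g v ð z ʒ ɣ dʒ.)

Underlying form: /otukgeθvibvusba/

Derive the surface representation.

/k/ before /g/ (voiced) → [g]
/θ/ before /v/ (voiced) → [ð]
/s/ before /b/ (voiced) → [z]

[otuggeðvibvuzba]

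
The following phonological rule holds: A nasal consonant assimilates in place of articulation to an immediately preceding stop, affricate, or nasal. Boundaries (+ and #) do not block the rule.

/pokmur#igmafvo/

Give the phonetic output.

/m/ after /k/ (velar) → [ŋ]
/m/ after /g/ (velar) → [ŋ]

[pokŋur#igŋafvo]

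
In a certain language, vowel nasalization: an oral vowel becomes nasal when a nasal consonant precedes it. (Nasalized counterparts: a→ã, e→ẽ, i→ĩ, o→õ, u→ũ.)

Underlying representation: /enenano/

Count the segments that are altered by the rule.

3

/e/ after nasal /n/ → [ẽ]
/a/ after nasal /n/ → [ã]
/o/ after nasal /n/ → [õ]
3 segments change.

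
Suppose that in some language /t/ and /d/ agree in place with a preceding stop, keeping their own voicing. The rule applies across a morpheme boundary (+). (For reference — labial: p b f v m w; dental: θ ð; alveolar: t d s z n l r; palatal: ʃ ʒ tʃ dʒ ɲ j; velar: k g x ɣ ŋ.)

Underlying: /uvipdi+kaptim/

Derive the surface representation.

/d/ after /p/ (labial) → [b]
/t/ after /p/ (labial) → [p]

[uvipbi+kappim]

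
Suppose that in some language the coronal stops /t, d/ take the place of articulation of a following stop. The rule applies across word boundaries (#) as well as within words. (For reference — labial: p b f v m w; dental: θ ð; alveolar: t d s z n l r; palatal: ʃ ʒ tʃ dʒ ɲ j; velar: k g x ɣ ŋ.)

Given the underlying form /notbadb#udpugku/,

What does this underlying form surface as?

/t/ before /b/ (labial) → [p]
/d/ before /b/ (labial) → [b]
/d/ before /p/ (labial) → [b]

[nopbabb#ubpugku]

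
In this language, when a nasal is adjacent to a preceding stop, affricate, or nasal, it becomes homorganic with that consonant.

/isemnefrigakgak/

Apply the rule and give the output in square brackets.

[isemmefrigakgak]

/n/ after /m/ (labial) → [m]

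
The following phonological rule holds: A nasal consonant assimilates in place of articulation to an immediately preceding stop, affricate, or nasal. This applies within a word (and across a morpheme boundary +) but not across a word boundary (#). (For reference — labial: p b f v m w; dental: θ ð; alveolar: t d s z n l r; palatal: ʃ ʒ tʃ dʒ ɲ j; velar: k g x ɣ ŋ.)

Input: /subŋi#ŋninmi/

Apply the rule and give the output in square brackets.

[submi#ŋŋinni]

/ŋ/ after /b/ (labial) → [m]
/n/ after /ŋ/ (velar) → [ŋ]
/m/ after /n/ (alveolar) → [n]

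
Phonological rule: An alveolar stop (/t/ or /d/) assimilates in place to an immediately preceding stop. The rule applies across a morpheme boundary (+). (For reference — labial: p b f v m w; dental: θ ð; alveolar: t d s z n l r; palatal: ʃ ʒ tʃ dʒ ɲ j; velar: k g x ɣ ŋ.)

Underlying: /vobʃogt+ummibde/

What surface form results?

/t/ after /g/ (velar) → [k]
/d/ after /b/ (labial) → [b]

[vobʃogk+ummibbe]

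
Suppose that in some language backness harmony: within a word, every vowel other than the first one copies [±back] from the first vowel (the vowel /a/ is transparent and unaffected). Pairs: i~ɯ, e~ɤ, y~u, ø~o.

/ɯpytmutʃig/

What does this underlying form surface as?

[ɯputmutʃɯg]

/y/ harmonizes with /ɯ/ ([+back]) → [u]
/i/ harmonizes with /ɯ/ ([+back]) → [ɯ]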